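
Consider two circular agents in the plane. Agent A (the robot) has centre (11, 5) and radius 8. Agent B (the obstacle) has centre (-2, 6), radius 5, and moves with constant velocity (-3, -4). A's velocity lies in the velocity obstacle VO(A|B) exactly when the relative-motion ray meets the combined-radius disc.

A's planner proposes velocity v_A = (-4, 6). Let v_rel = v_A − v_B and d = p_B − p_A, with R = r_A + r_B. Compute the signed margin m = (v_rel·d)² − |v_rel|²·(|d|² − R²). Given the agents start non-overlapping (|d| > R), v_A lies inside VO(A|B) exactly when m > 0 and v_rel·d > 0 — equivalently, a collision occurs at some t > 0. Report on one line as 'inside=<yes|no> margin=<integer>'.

d = (-13, 1),  |d|² = 170;  R = 8+5 = 13,  c = 170−13² = 1
v_rel = (-1, 10),  |v_rel|² = 101;  v_rel·d = (-1)·(-13) + (10)·(1) = 23
101·t² − 46·t + 1 = 0  ⇒  m = 23² − 101·1 = 428
m = 428 > 0,  v_rel·d = 23 > 0  ⇒  inside

inside=yes margin=428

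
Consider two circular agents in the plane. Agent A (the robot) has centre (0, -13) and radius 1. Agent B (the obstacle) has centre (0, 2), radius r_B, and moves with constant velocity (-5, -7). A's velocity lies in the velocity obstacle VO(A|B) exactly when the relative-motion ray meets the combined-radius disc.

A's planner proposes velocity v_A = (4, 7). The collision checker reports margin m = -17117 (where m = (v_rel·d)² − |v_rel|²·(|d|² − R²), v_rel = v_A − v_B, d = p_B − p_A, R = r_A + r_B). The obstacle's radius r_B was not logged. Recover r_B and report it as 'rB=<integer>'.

m = -17117
d = (0, 15);  v_rel = (9, 14),  |v_rel|² = 277
v_rel×d = (9)·(15) − (14)·(0) = 135
since m = R²·277 − 135²:  R² = (18225 + -17117) / 277 = 4
R = √4 = 2  ⇒  r_B = 2 − 1 = 1

rB=1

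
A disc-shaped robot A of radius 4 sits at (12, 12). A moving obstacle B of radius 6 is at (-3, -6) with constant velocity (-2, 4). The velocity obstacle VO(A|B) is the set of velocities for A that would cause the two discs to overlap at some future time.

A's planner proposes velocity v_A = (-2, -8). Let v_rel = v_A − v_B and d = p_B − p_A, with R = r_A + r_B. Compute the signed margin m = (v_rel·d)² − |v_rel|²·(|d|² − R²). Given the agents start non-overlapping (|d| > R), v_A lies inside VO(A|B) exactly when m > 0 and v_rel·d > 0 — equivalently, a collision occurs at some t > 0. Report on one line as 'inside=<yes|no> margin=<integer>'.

d = (-15, -18),  |d|² = 549;  R = 4+6 = 10,  c = 549−10² = 449
v_rel = (0, -12),  |v_rel|² = 144;  v_rel·d = (0)·(-15) + (-12)·(-18) = 216
144·t² − 432·t + 449 = 0  ⇒  m = 216² − 144·449 = -18000
m = -18000 < 0,  v_rel·d = 216 > 0  ⇒  outside

inside=no margin=-18000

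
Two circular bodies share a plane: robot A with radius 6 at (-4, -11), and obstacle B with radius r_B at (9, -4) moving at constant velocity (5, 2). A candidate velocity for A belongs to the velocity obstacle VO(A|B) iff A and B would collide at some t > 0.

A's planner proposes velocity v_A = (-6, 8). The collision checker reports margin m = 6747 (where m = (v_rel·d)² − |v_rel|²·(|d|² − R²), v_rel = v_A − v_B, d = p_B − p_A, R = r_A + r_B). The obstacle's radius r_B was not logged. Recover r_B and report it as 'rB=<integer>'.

m = 6747
d = (13, 7);  v_rel = (-11, 6),  |v_rel|² = 157
v_rel×d = (-11)·(7) − (6)·(13) = -155
since m = R²·157 − (-155)²:  R² = (24025 + 6747) / 157 = 196
R = √196 = 14  ⇒  r_B = 14 − 6 = 8

rB=8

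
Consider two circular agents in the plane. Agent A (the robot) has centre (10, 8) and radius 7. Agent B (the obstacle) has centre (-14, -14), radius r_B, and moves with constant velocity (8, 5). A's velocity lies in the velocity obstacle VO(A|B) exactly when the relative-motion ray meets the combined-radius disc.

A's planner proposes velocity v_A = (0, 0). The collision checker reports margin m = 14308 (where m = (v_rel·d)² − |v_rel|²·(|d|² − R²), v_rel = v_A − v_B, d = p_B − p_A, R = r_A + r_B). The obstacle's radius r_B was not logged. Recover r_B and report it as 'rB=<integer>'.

m = 14308
d = (-24, -22);  v_rel = (-8, -5),  |v_rel|² = 89
v_rel×d = (-8)·(-22) − (-5)·(-24) = 56
since m = R²·89 − 56²:  R² = (3136 + 14308) / 89 = 196
R = √196 = 14  ⇒  r_B = 14 − 7 = 7

rB=7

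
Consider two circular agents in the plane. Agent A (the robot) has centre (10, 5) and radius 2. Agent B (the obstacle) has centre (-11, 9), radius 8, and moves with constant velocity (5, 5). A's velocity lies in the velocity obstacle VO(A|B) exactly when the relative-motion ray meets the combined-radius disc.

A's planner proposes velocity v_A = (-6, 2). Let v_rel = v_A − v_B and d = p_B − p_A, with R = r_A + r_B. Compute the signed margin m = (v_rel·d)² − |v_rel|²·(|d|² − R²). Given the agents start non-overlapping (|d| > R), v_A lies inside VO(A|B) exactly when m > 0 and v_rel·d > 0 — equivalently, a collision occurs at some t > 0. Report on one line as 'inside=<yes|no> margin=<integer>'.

d = (-21, 4),  |d|² = 457;  R = 2+8 = 10,  c = 457−10² = 357
v_rel = (-11, -3),  |v_rel|² = 130;  v_rel·d = (-11)·(-21) + (-3)·(4) = 219
130·t² − 438·t + 357 = 0  ⇒  m = 219² − 130·357 = 1551
m = 1551 > 0,  v_rel·d = 219 > 0  ⇒  inside

inside=yes margin=1551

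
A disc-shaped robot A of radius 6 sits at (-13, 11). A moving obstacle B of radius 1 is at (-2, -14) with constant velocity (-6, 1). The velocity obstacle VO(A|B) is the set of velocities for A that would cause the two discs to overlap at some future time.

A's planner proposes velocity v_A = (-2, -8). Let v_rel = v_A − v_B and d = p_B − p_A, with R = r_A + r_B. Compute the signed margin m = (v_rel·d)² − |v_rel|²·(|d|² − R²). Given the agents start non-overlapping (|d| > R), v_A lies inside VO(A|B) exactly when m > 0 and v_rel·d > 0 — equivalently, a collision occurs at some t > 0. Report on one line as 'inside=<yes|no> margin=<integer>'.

d = (11, -25),  |d|² = 746;  R = 6+1 = 7,  c = 746−7² = 697
v_rel = (4, -9),  |v_rel|² = 97;  v_rel·d = (4)·(11) + (-9)·(-25) = 269
97·t² − 538·t + 697 = 0  ⇒  m = 269² − 97·697 = 4752
m = 4752 > 0,  v_rel·d = 269 > 0  ⇒  inside

inside=yes margin=4752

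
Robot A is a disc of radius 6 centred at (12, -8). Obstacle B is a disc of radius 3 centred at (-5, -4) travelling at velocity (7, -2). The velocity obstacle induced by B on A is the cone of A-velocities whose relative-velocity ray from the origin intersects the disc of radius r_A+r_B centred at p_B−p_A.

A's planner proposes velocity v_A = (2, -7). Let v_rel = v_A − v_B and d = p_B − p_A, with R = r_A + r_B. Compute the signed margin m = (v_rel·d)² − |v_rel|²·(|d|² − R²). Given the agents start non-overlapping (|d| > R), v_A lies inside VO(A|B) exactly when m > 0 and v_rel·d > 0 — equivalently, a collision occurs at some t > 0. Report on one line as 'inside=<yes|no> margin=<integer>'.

d = (-17, 4),  |d|² = 305;  R = 6+3 = 9,  c = 305−9² = 224
v_rel = (-5, -5),  |v_rel|² = 50;  v_rel·d = (-5)·(-17) + (-5)·(4) = 65
50·t² − 130·t + 224 = 0  ⇒  m = 65² − 50·224 = -6975
m = -6975 < 0,  v_rel·d = 65 > 0  ⇒  outside

inside=no margin=-6975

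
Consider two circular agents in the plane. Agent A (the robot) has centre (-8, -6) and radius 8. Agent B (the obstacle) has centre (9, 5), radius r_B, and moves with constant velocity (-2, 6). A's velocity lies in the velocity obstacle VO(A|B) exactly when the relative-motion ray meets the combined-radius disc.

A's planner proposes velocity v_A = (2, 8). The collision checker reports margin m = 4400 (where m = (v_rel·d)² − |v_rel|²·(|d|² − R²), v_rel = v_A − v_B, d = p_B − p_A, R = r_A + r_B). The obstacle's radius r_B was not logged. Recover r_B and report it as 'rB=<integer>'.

m = 4400
d = (17, 11);  v_rel = (4, 2),  |v_rel|² = 20
v_rel×d = (4)·(11) − (2)·(17) = 10
since m = R²·20 − 10²:  R² = (100 + 4400) / 20 = 225
R = √225 = 15  ⇒  r_B = 15 − 8 = 7

rB=7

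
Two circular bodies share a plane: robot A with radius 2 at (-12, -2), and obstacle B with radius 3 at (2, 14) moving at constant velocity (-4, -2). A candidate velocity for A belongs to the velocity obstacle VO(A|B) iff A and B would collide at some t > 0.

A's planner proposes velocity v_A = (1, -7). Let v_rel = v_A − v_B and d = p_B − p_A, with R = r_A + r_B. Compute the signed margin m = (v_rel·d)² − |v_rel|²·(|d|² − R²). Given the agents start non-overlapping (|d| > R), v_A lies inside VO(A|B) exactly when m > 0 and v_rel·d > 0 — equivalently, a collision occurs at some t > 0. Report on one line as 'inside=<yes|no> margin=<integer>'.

d = (14, 16),  |d|² = 452;  R = 2+3 = 5,  c = 452−5² = 427
v_rel = (5, -5),  |v_rel|² = 50;  v_rel·d = (5)·(14) + (-5)·(16) = -10
50·t² + 20·t + 427 = 0  ⇒  m = (-10)² − 50·427 = -21250
m = -21250 < 0,  v_rel·d = -10 < 0  ⇒  outside

inside=no margin=-21250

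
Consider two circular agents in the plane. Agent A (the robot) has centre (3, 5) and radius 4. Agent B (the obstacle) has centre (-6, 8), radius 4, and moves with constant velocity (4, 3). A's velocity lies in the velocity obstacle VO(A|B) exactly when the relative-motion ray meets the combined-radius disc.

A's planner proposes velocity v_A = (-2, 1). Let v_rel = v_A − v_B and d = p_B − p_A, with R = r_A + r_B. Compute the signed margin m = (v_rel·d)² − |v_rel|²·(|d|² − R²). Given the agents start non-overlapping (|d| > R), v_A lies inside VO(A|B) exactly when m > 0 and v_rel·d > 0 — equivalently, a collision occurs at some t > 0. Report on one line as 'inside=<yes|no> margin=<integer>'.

d = (-9, 3),  |d|² = 90;  R = 4+4 = 8,  c = 90−8² = 26
v_rel = (-6, -2),  |v_rel|² = 40;  v_rel·d = (-6)·(-9) + (-2)·(3) = 48
40·t² − 96·t + 26 = 0  ⇒  m = 48² − 40·26 = 1264
m = 1264 > 0,  v_rel·d = 48 > 0  ⇒  inside

inside=yes margin=1264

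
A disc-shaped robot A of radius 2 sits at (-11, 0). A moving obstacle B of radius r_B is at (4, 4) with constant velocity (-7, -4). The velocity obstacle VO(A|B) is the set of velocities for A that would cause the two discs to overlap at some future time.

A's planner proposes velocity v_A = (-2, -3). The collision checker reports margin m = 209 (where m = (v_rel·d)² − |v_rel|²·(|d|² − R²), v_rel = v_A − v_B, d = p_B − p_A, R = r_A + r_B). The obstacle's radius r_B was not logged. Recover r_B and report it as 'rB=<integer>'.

m = 209
d = (15, 4);  v_rel = (5, 1),  |v_rel|² = 26
v_rel×d = (5)·(4) − (1)·(15) = 5
since m = R²·26 − 5²:  R² = (25 + 209) / 26 = 9
R = √9 = 3  ⇒  r_B = 3 − 2 = 1

rB=1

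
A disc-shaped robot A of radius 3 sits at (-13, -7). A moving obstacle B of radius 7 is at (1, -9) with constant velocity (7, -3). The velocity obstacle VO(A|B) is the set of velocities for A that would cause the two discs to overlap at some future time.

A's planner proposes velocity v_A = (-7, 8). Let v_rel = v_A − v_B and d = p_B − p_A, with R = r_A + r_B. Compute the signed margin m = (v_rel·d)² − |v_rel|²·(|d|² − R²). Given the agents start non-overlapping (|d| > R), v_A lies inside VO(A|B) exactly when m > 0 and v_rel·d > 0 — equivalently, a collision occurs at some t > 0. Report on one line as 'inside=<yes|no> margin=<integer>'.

d = (14, -2),  |d|² = 200;  R = 3+7 = 10,  c = 200−10² = 100
v_rel = (-14, 11),  |v_rel|² = 317;  v_rel·d = (-14)·(14) + (11)·(-2) = -218
317·t² + 436·t + 100 = 0  ⇒  m = (-218)² − 317·100 = 15824
m = 15824 > 0,  v_rel·d = -218 < 0  ⇒  outside

inside=no margin=15824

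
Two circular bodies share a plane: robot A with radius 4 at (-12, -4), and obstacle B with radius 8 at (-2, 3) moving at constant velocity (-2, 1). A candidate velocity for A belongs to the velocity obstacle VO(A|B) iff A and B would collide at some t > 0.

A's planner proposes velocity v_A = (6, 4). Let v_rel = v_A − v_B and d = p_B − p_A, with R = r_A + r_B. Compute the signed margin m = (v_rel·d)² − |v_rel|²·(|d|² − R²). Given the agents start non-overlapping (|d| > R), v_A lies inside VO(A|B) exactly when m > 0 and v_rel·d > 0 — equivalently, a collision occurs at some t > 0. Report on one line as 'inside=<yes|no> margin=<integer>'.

d = (10, 7),  |d|² = 149;  R = 4+8 = 12,  c = 149−12² = 5
v_rel = (8, 3),  |v_rel|² = 73;  v_rel·d = (8)·(10) + (3)·(7) = 101
73·t² − 202·t + 5 = 0  ⇒  m = 101² − 73·5 = 9836
m = 9836 > 0,  v_rel·d = 101 > 0  ⇒  inside

inside=yes margin=9836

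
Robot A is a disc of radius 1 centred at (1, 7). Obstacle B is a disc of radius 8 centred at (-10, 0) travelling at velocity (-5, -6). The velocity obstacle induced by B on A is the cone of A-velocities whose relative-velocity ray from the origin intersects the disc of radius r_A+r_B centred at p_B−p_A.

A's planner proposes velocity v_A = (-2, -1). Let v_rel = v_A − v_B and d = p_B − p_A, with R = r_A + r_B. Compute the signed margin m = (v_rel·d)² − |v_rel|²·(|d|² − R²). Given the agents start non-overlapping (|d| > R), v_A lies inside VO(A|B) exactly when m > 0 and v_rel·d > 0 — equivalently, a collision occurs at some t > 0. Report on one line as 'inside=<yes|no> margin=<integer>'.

d = (-11, -7),  |d|² = 170;  R = 1+8 = 9,  c = 170−9² = 89
v_rel = (3, 5),  |v_rel|² = 34;  v_rel·d = (3)·(-11) + (5)·(-7) = -68
34·t² + 136·t + 89 = 0  ⇒  m = (-68)² − 34·89 = 1598
m = 1598 > 0,  v_rel·d = -68 < 0  ⇒  outside

inside=no margin=1598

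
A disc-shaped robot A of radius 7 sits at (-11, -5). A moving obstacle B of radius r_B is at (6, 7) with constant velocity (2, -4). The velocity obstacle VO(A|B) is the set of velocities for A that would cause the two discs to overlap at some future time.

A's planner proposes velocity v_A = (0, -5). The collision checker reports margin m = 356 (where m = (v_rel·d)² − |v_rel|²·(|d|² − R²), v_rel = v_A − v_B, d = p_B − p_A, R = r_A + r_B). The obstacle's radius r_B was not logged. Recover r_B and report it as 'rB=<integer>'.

m = 356
d = (17, 12);  v_rel = (-2, -1),  |v_rel|² = 5
v_rel×d = (-2)·(12) − (-1)·(17) = -7
since m = R²·5 − (-7)²:  R² = (49 + 356) / 5 = 81
R = √81 = 9  ⇒  r_B = 9 − 7 = 2

rB=2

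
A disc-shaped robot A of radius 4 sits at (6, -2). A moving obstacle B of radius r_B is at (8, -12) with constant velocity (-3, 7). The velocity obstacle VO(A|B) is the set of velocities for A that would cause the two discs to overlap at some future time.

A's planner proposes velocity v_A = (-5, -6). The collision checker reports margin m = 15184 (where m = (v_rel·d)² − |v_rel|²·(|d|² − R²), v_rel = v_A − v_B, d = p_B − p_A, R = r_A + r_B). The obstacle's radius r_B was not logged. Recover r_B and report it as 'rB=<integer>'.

m = 15184
d = (2, -10);  v_rel = (-2, -13),  |v_rel|² = 173
v_rel×d = (-2)·(-10) − (-13)·(2) = 46
since m = R²·173 − 46²:  R² = (2116 + 15184) / 173 = 100
R = √100 = 10  ⇒  r_B = 10 − 4 = 6

rB=6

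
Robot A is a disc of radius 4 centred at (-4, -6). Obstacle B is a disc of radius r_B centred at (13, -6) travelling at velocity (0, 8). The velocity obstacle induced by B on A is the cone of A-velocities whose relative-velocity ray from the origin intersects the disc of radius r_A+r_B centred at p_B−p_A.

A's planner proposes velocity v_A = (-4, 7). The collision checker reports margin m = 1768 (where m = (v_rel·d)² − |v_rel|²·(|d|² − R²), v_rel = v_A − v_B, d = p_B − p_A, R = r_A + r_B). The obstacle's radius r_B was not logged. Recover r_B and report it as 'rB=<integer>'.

m = 1768
d = (17, 0);  v_rel = (-4, -1),  |v_rel|² = 17
v_rel×d = (-4)·(0) − (-1)·(17) = 17
since m = R²·17 − 17²:  R² = (289 + 1768) / 17 = 121
R = √121 = 11  ⇒  r_B = 11 − 4 = 7

rB=7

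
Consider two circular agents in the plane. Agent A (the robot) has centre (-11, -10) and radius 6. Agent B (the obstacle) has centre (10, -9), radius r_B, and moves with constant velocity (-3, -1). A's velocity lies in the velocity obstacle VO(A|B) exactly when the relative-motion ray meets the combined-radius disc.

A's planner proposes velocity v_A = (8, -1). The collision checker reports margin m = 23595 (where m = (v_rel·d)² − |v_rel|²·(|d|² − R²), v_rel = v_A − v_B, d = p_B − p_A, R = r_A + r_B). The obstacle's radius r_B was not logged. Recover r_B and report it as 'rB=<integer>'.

m = 23595
d = (21, 1);  v_rel = (11, 0),  |v_rel|² = 121
v_rel×d = (11)·(1) − (0)·(21) = 11
since m = R²·121 − 11²:  R² = (121 + 23595) / 121 = 196
R = √196 = 14  ⇒  r_B = 14 − 6 = 8

rB=8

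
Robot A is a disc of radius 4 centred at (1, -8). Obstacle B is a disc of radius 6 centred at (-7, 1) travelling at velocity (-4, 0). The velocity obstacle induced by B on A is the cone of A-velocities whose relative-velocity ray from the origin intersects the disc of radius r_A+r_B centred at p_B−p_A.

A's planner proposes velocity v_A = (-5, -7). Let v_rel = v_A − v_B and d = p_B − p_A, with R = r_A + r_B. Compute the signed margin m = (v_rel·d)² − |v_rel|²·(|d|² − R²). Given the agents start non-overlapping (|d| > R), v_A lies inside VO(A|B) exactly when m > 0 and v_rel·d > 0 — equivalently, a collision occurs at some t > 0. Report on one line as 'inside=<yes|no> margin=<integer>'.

d = (-8, 9),  |d|² = 145;  R = 4+6 = 10,  c = 145−10² = 45
v_rel = (-1, -7),  |v_rel|² = 50;  v_rel·d = (-1)·(-8) + (-7)·(9) = -55
50·t² + 110·t + 45 = 0  ⇒  m = (-55)² − 50·45 = 775
m = 775 > 0,  v_rel·d = -55 < 0  ⇒  outside

inside=no margin=775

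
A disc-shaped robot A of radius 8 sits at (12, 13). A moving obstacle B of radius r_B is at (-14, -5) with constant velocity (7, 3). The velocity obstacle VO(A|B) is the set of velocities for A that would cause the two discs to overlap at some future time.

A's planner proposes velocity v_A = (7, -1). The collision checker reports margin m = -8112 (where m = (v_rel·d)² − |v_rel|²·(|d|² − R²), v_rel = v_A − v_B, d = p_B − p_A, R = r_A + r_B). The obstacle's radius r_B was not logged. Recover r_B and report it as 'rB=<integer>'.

m = -8112
d = (-26, -18);  v_rel = (0, -4),  |v_rel|² = 16
v_rel×d = (0)·(-18) − (-4)·(-26) = -104
since m = R²·16 − (-104)²:  R² = (10816 + -8112) / 16 = 169
R = √169 = 13  ⇒  r_B = 13 − 8 = 5

rB=5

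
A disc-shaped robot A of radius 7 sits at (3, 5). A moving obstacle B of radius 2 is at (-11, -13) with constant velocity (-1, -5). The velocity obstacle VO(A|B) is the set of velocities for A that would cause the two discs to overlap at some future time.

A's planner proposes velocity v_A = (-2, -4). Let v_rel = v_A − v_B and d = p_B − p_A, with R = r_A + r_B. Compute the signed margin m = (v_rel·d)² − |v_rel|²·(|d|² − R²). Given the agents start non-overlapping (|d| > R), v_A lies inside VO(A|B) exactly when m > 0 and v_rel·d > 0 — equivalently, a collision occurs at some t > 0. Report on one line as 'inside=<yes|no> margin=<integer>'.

d = (-14, -18),  |d|² = 520;  R = 7+2 = 9,  c = 520−9² = 439
v_rel = (-1, 1),  |v_rel|² = 2;  v_rel·d = (-1)·(-14) + (1)·(-18) = -4
2·t² + 8·t + 439 = 0  ⇒  m = (-4)² − 2·439 = -862
m = -862 < 0,  v_rel·d = -4 < 0  ⇒  outside

inside=no margin=-862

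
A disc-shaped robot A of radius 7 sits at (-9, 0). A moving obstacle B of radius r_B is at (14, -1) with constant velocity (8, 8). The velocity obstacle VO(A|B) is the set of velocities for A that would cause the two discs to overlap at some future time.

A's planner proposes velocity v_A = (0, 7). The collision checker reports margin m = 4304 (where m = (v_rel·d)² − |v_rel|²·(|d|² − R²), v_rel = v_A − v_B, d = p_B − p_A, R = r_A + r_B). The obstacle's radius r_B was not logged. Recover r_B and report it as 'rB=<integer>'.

m = 4304
d = (23, -1);  v_rel = (-8, -1),  |v_rel|² = 65
v_rel×d = (-8)·(-1) − (-1)·(23) = 31
since m = R²·65 − 31²:  R² = (961 + 4304) / 65 = 81
R = √81 = 9  ⇒  r_B = 9 − 7 = 2

rB=2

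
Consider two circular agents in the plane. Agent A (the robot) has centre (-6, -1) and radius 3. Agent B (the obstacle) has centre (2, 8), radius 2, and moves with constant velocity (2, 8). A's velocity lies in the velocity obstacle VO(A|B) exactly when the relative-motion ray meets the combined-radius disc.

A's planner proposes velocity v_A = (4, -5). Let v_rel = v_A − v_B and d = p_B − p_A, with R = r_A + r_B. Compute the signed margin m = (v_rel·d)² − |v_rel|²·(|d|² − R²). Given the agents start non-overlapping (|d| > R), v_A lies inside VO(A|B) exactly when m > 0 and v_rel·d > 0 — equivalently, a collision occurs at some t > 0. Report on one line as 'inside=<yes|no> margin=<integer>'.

d = (8, 9),  |d|² = 145;  R = 3+2 = 5,  c = 145−5² = 120
v_rel = (2, -13),  |v_rel|² = 173;  v_rel·d = (2)·(8) + (-13)·(9) = -101
173·t² + 202·t + 120 = 0  ⇒  m = (-101)² − 173·120 = -10559
m = -10559 < 0,  v_rel·d = -101 < 0  ⇒  outside

inside=no margin=-10559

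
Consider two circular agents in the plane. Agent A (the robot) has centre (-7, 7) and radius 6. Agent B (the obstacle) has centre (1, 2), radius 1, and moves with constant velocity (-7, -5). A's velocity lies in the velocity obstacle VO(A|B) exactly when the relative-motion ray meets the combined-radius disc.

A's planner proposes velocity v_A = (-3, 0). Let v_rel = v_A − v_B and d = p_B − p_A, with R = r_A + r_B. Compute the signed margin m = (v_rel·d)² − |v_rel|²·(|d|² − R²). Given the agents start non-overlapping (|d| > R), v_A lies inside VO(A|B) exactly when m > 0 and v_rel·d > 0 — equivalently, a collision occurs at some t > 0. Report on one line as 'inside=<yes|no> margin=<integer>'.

d = (8, -5),  |d|² = 89;  R = 6+1 = 7,  c = 89−7² = 40
v_rel = (4, 5),  |v_rel|² = 41;  v_rel·d = (4)·(8) + (5)·(-5) = 7
41·t² − 14·t + 40 = 0  ⇒  m = 7² − 41·40 = -1591
m = -1591 < 0,  v_rel·d = 7 > 0  ⇒  outside

inside=no margin=-1591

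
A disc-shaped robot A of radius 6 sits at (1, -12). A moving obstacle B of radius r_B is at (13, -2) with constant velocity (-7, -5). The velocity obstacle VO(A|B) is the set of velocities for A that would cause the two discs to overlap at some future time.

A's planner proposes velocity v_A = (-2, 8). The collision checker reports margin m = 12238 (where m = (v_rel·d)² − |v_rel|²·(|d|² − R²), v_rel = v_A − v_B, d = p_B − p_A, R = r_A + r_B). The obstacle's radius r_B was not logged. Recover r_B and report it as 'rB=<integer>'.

m = 12238
d = (12, 10);  v_rel = (5, 13),  |v_rel|² = 194
v_rel×d = (5)·(10) − (13)·(12) = -106
since m = R²·194 − (-106)²:  R² = (11236 + 12238) / 194 = 121
R = √121 = 11  ⇒  r_B = 11 − 6 = 5

rB=5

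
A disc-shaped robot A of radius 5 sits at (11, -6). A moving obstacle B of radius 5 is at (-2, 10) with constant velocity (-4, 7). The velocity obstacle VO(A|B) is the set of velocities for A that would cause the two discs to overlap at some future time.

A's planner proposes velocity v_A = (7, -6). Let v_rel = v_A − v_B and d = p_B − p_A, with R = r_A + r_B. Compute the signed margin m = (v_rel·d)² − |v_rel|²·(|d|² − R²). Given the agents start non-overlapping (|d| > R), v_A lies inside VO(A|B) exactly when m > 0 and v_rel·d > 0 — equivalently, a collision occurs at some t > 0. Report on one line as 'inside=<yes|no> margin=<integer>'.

d = (-13, 16),  |d|² = 425;  R = 5+5 = 10,  c = 425−10² = 325
v_rel = (11, -13),  |v_rel|² = 290;  v_rel·d = (11)·(-13) + (-13)·(16) = -351
290·t² + 702·t + 325 = 0  ⇒  m = (-351)² − 290·325 = 28951
m = 28951 > 0,  v_rel·d = -351 < 0  ⇒  outside

inside=no margin=28951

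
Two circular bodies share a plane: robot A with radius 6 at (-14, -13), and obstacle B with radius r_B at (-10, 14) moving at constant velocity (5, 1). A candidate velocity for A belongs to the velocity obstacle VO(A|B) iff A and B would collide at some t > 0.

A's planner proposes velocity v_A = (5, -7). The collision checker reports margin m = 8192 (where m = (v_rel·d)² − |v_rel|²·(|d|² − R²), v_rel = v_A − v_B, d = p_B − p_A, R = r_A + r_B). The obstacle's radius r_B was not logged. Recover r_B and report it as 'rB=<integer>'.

m = 8192
d = (4, 27);  v_rel = (0, -8),  |v_rel|² = 64
v_rel×d = (0)·(27) − (-8)·(4) = 32
since m = R²·64 − 32²:  R² = (1024 + 8192) / 64 = 144
R = √144 = 12  ⇒  r_B = 12 − 6 = 6

rB=6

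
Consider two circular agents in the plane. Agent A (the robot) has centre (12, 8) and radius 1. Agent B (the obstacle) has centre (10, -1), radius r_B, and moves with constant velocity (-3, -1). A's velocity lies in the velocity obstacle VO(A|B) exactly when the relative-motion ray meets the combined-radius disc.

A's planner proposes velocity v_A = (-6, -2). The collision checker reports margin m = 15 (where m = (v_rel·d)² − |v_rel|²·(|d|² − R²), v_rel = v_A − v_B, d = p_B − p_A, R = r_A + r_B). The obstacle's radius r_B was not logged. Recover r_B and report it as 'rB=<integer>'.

m = 15
d = (-2, -9);  v_rel = (-3, -1),  |v_rel|² = 10
v_rel×d = (-3)·(-9) − (-1)·(-2) = 25
since m = R²·10 − 25²:  R² = (625 + 15) / 10 = 64
R = √64 = 8  ⇒  r_B = 8 − 1 = 7

rB=7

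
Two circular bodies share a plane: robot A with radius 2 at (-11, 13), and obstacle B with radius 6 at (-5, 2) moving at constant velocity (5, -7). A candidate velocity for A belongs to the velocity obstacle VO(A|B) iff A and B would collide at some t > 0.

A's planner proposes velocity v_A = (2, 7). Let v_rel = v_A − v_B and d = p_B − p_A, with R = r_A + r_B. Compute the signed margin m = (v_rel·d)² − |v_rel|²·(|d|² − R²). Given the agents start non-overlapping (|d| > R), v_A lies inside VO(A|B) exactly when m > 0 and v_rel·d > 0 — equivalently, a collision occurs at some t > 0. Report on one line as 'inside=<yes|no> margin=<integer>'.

d = (6, -11),  |d|² = 157;  R = 2+6 = 8,  c = 157−8² = 93
v_rel = (-3, 14),  |v_rel|² = 205;  v_rel·d = (-3)·(6) + (14)·(-11) = -172
205·t² + 344·t + 93 = 0  ⇒  m = (-172)² − 205·93 = 10519
m = 10519 > 0,  v_rel·d = -172 < 0  ⇒  outside

inside=no margin=10519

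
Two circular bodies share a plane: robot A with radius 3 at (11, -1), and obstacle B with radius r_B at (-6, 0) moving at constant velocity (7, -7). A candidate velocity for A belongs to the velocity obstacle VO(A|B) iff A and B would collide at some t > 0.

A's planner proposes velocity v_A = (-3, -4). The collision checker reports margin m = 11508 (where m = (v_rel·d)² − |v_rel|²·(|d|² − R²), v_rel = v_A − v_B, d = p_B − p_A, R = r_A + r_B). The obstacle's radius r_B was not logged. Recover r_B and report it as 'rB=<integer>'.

m = 11508
d = (-17, 1);  v_rel = (-10, 3),  |v_rel|² = 109
v_rel×d = (-10)·(1) − (3)·(-17) = 41
since m = R²·109 − 41²:  R² = (1681 + 11508) / 109 = 121
R = √121 = 11  ⇒  r_B = 11 − 3 = 8

rB=8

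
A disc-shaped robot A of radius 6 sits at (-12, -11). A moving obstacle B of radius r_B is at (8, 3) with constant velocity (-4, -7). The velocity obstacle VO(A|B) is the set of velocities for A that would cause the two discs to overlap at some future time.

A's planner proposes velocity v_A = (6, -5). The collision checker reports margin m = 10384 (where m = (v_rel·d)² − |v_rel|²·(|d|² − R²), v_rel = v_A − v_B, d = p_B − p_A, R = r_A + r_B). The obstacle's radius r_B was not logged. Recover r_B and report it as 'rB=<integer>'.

m = 10384
d = (20, 14);  v_rel = (10, 2),  |v_rel|² = 104
v_rel×d = (10)·(14) − (2)·(20) = 100
since m = R²·104 − 100²:  R² = (10000 + 10384) / 104 = 196
R = √196 = 14  ⇒  r_B = 14 − 6 = 8

rB=8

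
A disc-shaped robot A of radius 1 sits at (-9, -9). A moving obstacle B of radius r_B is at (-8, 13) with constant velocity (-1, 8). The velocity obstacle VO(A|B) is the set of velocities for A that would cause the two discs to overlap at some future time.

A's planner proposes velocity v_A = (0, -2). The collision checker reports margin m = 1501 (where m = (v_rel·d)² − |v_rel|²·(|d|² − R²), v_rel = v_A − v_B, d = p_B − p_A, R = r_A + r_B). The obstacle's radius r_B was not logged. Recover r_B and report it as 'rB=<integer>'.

m = 1501
d = (1, 22);  v_rel = (1, -10),  |v_rel|² = 101
v_rel×d = (1)·(22) − (-10)·(1) = 32
since m = R²·101 − 32²:  R² = (1024 + 1501) / 101 = 25
R = √25 = 5  ⇒  r_B = 5 − 1 = 4

rB=4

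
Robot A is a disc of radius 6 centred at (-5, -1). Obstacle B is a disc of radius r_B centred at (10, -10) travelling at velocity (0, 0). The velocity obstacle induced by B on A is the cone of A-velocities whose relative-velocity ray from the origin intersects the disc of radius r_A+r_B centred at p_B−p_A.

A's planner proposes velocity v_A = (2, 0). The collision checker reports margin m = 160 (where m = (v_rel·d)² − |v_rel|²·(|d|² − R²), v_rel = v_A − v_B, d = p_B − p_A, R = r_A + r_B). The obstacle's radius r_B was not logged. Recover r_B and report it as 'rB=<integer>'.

m = 160
d = (15, -9);  v_rel = (2, 0),  |v_rel|² = 4
v_rel×d = (2)·(-9) − (0)·(15) = -18
since m = R²·4 − (-18)²:  R² = (324 + 160) / 4 = 121
R = √121 = 11  ⇒  r_B = 11 − 6 = 5

rB=5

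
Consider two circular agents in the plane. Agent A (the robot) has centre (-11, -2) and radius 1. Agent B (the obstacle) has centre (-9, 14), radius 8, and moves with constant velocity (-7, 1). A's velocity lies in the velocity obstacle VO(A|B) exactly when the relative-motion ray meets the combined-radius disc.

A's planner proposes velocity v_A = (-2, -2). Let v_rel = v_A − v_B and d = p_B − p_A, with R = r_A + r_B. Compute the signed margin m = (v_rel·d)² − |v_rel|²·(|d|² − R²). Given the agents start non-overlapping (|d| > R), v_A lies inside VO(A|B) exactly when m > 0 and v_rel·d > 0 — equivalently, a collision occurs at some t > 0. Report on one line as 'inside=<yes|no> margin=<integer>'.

d = (2, 16),  |d|² = 260;  R = 1+8 = 9,  c = 260−9² = 179
v_rel = (5, -3),  |v_rel|² = 34;  v_rel·d = (5)·(2) + (-3)·(16) = -38
34·t² + 76·t + 179 = 0  ⇒  m = (-38)² − 34·179 = -4642
m = -4642 < 0,  v_rel·d = -38 < 0  ⇒  outside

inside=no margin=-4642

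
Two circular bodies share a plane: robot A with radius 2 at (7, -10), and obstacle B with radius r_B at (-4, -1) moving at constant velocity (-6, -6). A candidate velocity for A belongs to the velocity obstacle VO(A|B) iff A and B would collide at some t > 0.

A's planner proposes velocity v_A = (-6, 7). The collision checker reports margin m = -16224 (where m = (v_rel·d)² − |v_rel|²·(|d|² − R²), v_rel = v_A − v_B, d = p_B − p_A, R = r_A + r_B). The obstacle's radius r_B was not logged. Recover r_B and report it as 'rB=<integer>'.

m = -16224
d = (-11, 9);  v_rel = (0, 13),  |v_rel|² = 169
v_rel×d = (0)·(9) − (13)·(-11) = 143
since m = R²·169 − 143²:  R² = (20449 + -16224) / 169 = 25
R = √25 = 5  ⇒  r_B = 5 − 2 = 3

rB=3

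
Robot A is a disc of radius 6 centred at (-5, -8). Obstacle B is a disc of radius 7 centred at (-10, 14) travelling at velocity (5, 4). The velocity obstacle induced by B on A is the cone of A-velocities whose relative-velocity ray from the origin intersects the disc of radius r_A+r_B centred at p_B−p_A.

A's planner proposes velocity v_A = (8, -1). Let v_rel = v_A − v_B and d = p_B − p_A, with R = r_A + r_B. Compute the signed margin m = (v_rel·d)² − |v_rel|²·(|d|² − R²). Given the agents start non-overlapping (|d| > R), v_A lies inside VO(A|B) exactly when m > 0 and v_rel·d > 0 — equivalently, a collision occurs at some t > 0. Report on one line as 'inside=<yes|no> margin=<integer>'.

d = (-5, 22),  |d|² = 509;  R = 6+7 = 13,  c = 509−13² = 340
v_rel = (3, -5),  |v_rel|² = 34;  v_rel·d = (3)·(-5) + (-5)·(22) = -125
34·t² + 250·t + 340 = 0  ⇒  m = (-125)² − 34·340 = 4065
m = 4065 > 0,  v_rel·d = -125 < 0  ⇒  outside

inside=no margin=4065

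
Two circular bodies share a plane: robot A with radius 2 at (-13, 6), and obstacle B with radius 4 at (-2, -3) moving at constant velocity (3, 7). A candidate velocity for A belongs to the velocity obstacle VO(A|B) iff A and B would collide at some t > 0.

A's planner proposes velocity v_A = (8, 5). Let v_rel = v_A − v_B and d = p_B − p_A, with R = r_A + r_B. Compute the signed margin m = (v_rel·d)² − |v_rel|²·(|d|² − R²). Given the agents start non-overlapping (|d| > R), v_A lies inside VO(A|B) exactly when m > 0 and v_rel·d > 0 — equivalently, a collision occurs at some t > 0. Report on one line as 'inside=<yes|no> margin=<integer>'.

d = (11, -9),  |d|² = 202;  R = 2+4 = 6,  c = 202−6² = 166
v_rel = (5, -2),  |v_rel|² = 29;  v_rel·d = (5)·(11) + (-2)·(-9) = 73
29·t² − 146·t + 166 = 0  ⇒  m = 73² − 29·166 = 515
m = 515 > 0,  v_rel·d = 73 > 0  ⇒  inside

inside=yes margin=515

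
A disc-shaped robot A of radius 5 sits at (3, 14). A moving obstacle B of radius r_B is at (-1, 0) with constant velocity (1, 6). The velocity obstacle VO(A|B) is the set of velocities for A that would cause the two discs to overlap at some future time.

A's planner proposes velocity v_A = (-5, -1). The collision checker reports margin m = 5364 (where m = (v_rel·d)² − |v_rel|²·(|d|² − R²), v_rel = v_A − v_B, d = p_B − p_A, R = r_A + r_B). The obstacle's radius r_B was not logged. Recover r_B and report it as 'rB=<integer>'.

m = 5364
d = (-4, -14);  v_rel = (-6, -7),  |v_rel|² = 85
v_rel×d = (-6)·(-14) − (-7)·(-4) = 56
since m = R²·85 − 56²:  R² = (3136 + 5364) / 85 = 100
R = √100 = 10  ⇒  r_B = 10 − 5 = 5

rB=5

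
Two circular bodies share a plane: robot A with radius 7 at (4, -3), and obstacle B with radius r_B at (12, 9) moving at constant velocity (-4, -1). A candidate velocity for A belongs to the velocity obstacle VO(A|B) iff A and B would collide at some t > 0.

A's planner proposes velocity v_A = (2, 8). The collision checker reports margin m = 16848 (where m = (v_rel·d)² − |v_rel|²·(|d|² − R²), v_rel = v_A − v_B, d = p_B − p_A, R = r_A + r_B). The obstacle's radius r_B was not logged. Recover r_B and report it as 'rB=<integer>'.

m = 16848
d = (8, 12);  v_rel = (6, 9),  |v_rel|² = 117
v_rel×d = (6)·(12) − (9)·(8) = 0
since m = R²·117 − 0²:  R² = (0 + 16848) / 117 = 144
R = √144 = 12  ⇒  r_B = 12 − 7 = 5

rB=5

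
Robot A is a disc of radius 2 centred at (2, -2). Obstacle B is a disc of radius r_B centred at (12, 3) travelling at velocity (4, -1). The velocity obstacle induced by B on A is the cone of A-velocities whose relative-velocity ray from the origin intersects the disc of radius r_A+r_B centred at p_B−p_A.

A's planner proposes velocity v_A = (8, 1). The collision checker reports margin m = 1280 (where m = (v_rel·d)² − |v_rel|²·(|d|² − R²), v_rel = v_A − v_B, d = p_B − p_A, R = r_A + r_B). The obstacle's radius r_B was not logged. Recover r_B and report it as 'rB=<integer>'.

m = 1280
d = (10, 5);  v_rel = (4, 2),  |v_rel|² = 20
v_rel×d = (4)·(5) − (2)·(10) = 0
since m = R²·20 − 0²:  R² = (0 + 1280) / 20 = 64
R = √64 = 8  ⇒  r_B = 8 − 2 = 6

rB=6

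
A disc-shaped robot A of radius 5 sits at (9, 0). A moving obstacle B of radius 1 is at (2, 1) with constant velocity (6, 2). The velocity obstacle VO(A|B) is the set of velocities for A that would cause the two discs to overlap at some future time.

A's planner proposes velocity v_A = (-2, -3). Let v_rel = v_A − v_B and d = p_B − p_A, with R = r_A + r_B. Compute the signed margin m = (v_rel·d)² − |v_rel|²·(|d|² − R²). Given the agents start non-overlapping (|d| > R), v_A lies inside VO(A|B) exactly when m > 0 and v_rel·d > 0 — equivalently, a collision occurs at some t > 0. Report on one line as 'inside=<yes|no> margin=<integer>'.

d = (-7, 1),  |d|² = 50;  R = 5+1 = 6,  c = 50−6² = 14
v_rel = (-8, -5),  |v_rel|² = 89;  v_rel·d = (-8)·(-7) + (-5)·(1) = 51
89·t² − 102·t + 14 = 0  ⇒  m = 51² − 89·14 = 1355
m = 1355 > 0,  v_rel·d = 51 > 0  ⇒  inside

inside=yes margin=1355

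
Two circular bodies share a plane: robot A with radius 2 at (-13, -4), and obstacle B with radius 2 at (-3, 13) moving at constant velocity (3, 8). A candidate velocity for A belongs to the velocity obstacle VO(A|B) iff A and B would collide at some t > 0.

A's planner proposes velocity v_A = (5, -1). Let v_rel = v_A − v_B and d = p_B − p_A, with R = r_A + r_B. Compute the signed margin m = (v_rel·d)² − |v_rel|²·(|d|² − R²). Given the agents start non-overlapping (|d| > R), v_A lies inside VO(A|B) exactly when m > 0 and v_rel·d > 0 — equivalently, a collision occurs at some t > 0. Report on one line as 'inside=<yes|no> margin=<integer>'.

d = (10, 17),  |d|² = 389;  R = 2+2 = 4,  c = 389−4² = 373
v_rel = (2, -9),  |v_rel|² = 85;  v_rel·d = (2)·(10) + (-9)·(17) = -133
85·t² + 266·t + 373 = 0  ⇒  m = (-133)² − 85·373 = -14016
m = -14016 < 0,  v_rel·d = -133 < 0  ⇒  outside

inside=no margin=-14016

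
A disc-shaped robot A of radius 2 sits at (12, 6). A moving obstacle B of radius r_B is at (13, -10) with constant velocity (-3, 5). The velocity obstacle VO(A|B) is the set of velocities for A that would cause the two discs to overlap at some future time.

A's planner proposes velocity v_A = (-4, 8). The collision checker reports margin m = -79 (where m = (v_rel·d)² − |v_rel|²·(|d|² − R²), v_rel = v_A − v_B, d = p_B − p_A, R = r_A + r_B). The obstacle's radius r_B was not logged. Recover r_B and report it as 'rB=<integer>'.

m = -79
d = (1, -16);  v_rel = (-1, 3),  |v_rel|² = 10
v_rel×d = (-1)·(-16) − (3)·(1) = 13
since m = R²·10 − 13²:  R² = (169 + -79) / 10 = 9
R = √9 = 3  ⇒  r_B = 3 − 2 = 1

rB=1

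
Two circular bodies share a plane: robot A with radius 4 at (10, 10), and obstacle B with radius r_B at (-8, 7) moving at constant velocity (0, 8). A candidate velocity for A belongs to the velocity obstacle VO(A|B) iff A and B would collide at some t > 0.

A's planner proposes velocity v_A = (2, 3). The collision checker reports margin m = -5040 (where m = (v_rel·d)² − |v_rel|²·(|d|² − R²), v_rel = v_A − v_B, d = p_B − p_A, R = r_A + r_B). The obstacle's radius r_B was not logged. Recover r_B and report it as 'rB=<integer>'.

m = -5040
d = (-18, -3);  v_rel = (2, -5),  |v_rel|² = 29
v_rel×d = (2)·(-3) − (-5)·(-18) = -96
since m = R²·29 − (-96)²:  R² = (9216 + -5040) / 29 = 144
R = √144 = 12  ⇒  r_B = 12 − 4 = 8

rB=8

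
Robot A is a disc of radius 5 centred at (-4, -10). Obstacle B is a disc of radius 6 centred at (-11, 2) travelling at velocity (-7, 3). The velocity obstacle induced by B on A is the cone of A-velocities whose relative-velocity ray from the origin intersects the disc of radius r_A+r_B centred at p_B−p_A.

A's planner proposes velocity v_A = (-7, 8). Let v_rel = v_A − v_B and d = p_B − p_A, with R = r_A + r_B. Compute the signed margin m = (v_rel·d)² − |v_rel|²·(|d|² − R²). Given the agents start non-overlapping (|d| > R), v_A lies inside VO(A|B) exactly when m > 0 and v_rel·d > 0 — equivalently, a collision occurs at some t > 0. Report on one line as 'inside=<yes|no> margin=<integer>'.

d = (-7, 12),  |d|² = 193;  R = 5+6 = 11,  c = 193−11² = 72
v_rel = (0, 5),  |v_rel|² = 25;  v_rel·d = (0)·(-7) + (5)·(12) = 60
25·t² − 120·t + 72 = 0  ⇒  m = 60² − 25·72 = 1800
m = 1800 > 0,  v_rel·d = 60 > 0  ⇒  inside

inside=yes margin=1800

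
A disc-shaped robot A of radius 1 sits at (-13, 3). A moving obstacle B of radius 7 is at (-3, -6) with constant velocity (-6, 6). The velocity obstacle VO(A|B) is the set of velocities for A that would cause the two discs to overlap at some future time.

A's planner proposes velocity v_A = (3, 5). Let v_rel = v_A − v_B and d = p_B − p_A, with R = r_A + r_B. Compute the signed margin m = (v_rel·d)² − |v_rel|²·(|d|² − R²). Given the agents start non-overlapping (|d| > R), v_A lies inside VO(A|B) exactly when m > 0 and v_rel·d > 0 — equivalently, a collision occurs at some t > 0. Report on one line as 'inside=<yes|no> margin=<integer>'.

d = (10, -9),  |d|² = 181;  R = 1+7 = 8,  c = 181−8² = 117
v_rel = (9, -1),  |v_rel|² = 82;  v_rel·d = (9)·(10) + (-1)·(-9) = 99
82·t² − 198·t + 117 = 0  ⇒  m = 99² − 82·117 = 207
m = 207 > 0,  v_rel·d = 99 > 0  ⇒  inside

inside=yes margin=207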